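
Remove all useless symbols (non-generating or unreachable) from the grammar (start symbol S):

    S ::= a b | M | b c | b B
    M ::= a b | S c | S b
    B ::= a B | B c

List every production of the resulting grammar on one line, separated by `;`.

S ::= a b | M | b c; M ::= a b | S c | S b

Generating nonterminals: {M, S}.
Reachable from S after that: {M, S}.
Removed useless symbols: {B} and every production mentioning them.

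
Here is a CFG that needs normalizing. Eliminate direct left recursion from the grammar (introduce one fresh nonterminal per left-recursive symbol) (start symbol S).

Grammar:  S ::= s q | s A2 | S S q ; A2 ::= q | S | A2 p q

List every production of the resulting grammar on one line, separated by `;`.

S ::= s q S' | s A2 S'; A2 ::= q A2' | S A2'; S' ::= S q S' | ε; A2' ::= p q A2' | ε

Left recursion appears on S, A2.
For S: α = {S q}, β = {s q, s A2}. Rewrite as S → β S' and S' → α S' | ε.
For A2: α = {p q}, β = {q, S}. Rewrite as A2 → β A2' and A2' → α A2' | ε.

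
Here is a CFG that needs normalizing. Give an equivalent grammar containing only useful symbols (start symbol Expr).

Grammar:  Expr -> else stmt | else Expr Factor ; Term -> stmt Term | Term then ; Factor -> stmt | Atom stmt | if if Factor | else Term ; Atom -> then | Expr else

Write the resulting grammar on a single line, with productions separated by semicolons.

Generating nonterminals: {Atom, Expr, Factor}.
Reachable from Expr after that: {Atom, Expr, Factor}.
Removed useless symbols: {Term} and every production mentioning them.

Expr -> else stmt | else Expr Factor; Factor -> stmt | Atom stmt | if if Factor; Atom -> then | Expr else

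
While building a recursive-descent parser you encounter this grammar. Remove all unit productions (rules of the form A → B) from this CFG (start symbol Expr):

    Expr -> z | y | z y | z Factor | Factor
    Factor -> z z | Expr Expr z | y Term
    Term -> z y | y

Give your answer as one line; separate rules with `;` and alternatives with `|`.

Expr -> z z | Expr Expr z | y Term | z | y | z y | z Factor; Factor -> z z | Expr Expr z | y Term; Term -> z y | y

Unit pairs: Expr ⇒* {Factor}.
For each unit pair (A, B), copy every non-unit production of B to A, then drop all unit productions.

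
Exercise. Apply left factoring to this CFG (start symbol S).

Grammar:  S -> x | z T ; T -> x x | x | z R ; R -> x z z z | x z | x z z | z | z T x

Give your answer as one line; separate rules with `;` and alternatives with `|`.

T has alternatives sharing prefix 'x': factor to T → x T' with T' → x | ε.
R has alternatives sharing prefix 'x z': factor to R → x z R' with R' → z z | ε | z.
R has alternatives sharing prefix 'z': factor to R → z R'' with R'' → ε | T x.
R' has alternatives sharing prefix 'z': factor to R' → z R''' with R''' → z | ε.

S -> x | z T; T -> z R | x T'; R -> x z R' | z R''; T' -> x | ε; R' -> ε | z R'''; R'' -> ε | T x; R''' -> z | ε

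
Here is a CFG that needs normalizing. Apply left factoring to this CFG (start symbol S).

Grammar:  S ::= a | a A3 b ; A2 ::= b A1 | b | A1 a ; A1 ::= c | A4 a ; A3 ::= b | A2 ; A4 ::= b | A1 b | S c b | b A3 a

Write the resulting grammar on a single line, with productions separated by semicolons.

S has alternatives sharing prefix 'a': factor to S → a S' with S' → ε | A3 b.
A2 has alternatives sharing prefix 'b': factor to A2 → b A2' with A2' → A1 | ε.
A4 has alternatives sharing prefix 'b': factor to A4 → b A4' with A4' → ε | A3 a.

S ::= a S'; A2 ::= A1 a | b A2'; A1 ::= c | A4 a; A3 ::= b | A2; A4 ::= A1 b | S c b | b A4'; S' ::= ε | A3 b; A2' ::= A1 | ε; A4' ::= ε | A3 a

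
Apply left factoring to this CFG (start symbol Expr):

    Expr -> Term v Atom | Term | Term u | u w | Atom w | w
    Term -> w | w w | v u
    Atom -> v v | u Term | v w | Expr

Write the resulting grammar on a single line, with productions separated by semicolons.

Expr has alternatives sharing prefix 'Term': factor to Expr → Term Expr1 with Expr1 → v Atom | ε | u.
Term has alternatives sharing prefix 'w': factor to Term → w Term1 with Term1 → ε | w.
Atom has alternatives sharing prefix 'v': factor to Atom → v Atom1 with Atom1 → v | w.

Expr -> u w | Atom w | w | Term Expr1; Term -> v u | w Term1; Atom -> u Term | Expr | v Atom1; Expr1 -> v Atom | ε | u; Term1 -> ε | w; Atom1 -> v | w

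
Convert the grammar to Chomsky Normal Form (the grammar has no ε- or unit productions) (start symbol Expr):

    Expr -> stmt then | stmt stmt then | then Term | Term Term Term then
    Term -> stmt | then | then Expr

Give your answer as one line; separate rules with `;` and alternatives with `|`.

Expr -> X1 X2 | X1 Y1 | X2 Term | Term Y2; Term -> stmt | then | X2 Expr; X1 -> stmt; X2 -> then; Y1 -> X1 X2; Y2 -> Term Y3; Y3 -> Term X2

Introduce a nonterminal for each terminal appearing in a rule of length ≥ 2: X1 → stmt, X2 → then.
Binarize each right-hand side of length ≥ 3 by chaining fresh nonterminals (Y1, Y2, …): affected rules were Expr → X1 X1 X2; Expr → Term Term Term X2.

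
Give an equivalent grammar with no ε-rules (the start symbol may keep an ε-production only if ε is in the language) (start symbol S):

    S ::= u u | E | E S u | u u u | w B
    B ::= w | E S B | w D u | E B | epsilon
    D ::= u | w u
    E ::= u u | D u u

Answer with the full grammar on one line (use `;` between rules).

S ::= u u | E | E S u | u u u | w B | w; B ::= w | E S B | E S | w D u | E B | E; D ::= u | w u; E ::= u u | D u u

The nullable symbols are {B}.
ε ∉ L(G), so no ε-production is kept.
For each production, add variants omitting each subset of nullable occurrences: S → w B gives w B | w. B → E S B gives E S B | E S. B → E B gives E B | E.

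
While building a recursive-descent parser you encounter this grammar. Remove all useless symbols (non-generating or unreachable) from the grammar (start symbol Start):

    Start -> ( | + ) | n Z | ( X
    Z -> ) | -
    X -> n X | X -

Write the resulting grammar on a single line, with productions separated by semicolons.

Generating nonterminals: {Start, Z}.
Reachable from Start after that: {Start, Z}.
Removed useless symbols: {X} and every production mentioning them.

Start -> ( | + ) | n Z; Z -> ) | -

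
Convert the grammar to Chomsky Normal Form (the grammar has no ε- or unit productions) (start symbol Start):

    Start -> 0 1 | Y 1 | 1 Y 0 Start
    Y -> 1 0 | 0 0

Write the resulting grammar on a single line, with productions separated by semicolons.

Introduce a nonterminal for each terminal appearing in a rule of length ≥ 2: X1 → 0, X2 → 1.
Binarize each right-hand side of length ≥ 3 by chaining fresh nonterminals (Y1, Y2, …): affected rules were Start → X2 Y X1 Start.

Start -> X1 X2 | Y X2 | X2 Y1; Y -> X2 X1 | X1 X1; X1 -> 0; X2 -> 1; Y1 -> Y Y2; Y2 -> X1 Start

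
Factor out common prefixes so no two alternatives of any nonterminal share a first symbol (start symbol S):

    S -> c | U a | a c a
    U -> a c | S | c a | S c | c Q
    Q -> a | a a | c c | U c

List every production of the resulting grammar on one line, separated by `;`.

S -> c | U a | a c a; U -> a c | S U' | c U''; Q -> c c | U c | a Q'; U' -> ε | c; U'' -> a | Q; Q' -> ε | a

U has alternatives sharing prefix 'S': factor to U → S U' with U' → ε | c.
U has alternatives sharing prefix 'c': factor to U → c U'' with U'' → a | Q.
Q has alternatives sharing prefix 'a': factor to Q → a Q' with Q' → ε | a.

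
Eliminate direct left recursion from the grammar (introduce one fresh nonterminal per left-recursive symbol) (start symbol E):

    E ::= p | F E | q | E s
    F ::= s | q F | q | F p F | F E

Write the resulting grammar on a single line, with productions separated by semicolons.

E ::= p E' | F E E' | q E'; F ::= s F' | q F F' | q F'; E' ::= s E' | ε; F' ::= p F F' | E F' | ε

Directly left-recursive nonterminals: E, F.
For E: α = {s}, β = {p, F E, q}. Rewrite as E → β E' and E' → α E' | ε.
For F: α = {p F, E}, β = {s, q F, q}. Rewrite as F → β F' and F' → α F' | ε.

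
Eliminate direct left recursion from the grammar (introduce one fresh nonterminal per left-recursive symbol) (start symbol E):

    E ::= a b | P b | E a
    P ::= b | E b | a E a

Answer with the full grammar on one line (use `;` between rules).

E ::= a b E' | P b E'; P ::= b | E b | a E a; E' ::= a E' | ε

E is directly left-recursive.
For E: α = {a}, β = {a b, P b}. Rewrite as E → β E' and E' → α E' | ε.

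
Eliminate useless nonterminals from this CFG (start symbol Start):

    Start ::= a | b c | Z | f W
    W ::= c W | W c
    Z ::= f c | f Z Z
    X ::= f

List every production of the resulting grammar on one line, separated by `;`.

Start ::= a | b c | Z; Z ::= f c | f Z Z

Generating nonterminals: {Start, X, Z}.
Reachable from Start after that: {Start, Z}.
Removed useless symbols: {W, X} and every production mentioning them.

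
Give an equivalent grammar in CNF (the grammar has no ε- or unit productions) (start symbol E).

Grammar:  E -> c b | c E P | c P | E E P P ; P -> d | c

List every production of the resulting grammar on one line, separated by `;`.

Introduce a nonterminal for each terminal appearing in a rule of length ≥ 2: X1 → c, X2 → b.
Binarize each right-hand side of length ≥ 3 by chaining fresh nonterminals (Y1, Y2, …): affected rules were E → X1 E P; E → E E P P.

E -> X1 X2 | X1 Y1 | X1 P | E Y2; P -> d | c; X1 -> c; X2 -> b; Y1 -> E P; Y2 -> E Y3; Y3 -> P P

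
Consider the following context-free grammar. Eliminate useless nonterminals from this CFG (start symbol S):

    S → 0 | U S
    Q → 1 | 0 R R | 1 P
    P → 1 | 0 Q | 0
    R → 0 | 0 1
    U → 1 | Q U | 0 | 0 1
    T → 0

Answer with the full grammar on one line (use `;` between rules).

S → 0 | U S; Q → 1 | 0 R R | 1 P; P → 1 | 0 Q | 0; R → 0 | 0 1; U → 1 | Q U | 0 | 0 1

Generating nonterminals: {P, Q, R, S, T, U}.
Reachable from S after that: {P, Q, R, S, U}.
Removed useless symbols: {T} and every production mentioning them.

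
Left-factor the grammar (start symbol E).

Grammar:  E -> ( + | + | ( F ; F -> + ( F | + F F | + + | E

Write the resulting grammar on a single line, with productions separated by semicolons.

E has alternatives sharing prefix '(': factor to E → ( E' with E' → + | F.
F has alternatives sharing prefix '+': factor to F → + F' with F' → ( F | F F | +.

E -> + | ( E'; F -> E | + F'; E' -> + | F; F' -> ( F | F F | +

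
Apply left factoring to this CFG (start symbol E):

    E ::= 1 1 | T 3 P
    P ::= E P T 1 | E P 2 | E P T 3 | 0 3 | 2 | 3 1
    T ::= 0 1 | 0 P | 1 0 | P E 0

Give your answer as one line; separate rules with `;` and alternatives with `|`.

E ::= 1 1 | T 3 P; P ::= 0 3 | 2 | 3 1 | E P P'; T ::= 1 0 | P E 0 | 0 T'; P' ::= 2 | T P''; T' ::= 1 | P; P'' ::= 1 | 3

P has alternatives sharing prefix 'E P': factor to P → E P P' with P' → T 1 | 2 | T 3.
T has alternatives sharing prefix '0': factor to T → 0 T' with T' → 1 | P.
P' has alternatives sharing prefix 'T': factor to P' → T P'' with P'' → 1 | 3.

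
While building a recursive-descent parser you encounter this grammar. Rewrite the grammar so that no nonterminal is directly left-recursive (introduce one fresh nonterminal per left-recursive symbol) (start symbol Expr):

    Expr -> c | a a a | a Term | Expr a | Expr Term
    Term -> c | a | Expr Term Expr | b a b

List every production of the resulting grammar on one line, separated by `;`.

Expr -> c Expr1 | a a a Expr1 | a Term Expr1; Term -> c | a | Expr Term Expr | b a b; Expr1 -> a Expr1 | Term Expr1 | ε

Expr is directly left-recursive.
For Expr: α = {a, Term}, β = {c, a a a, a Term}. Rewrite as Expr → β Expr1 and Expr1 → α Expr1 | ε.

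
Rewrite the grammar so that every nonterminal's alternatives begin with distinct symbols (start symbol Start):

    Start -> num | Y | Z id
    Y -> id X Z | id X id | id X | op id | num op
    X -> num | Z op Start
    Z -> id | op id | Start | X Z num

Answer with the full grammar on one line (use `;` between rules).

Y has alternatives sharing prefix 'id X': factor to Y → id X Y1 with Y1 → Z | id | ε.

Start -> num | Y | Z id; Y -> op id | num op | id X Y1; X -> num | Z op Start; Z -> id | op id | Start | X Z num; Y1 -> Z | id | ε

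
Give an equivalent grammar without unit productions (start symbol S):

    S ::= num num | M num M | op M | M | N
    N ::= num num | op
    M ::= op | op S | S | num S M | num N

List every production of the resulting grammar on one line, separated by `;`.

S ::= num num | M num M | op M | op | op S | num S M | num N; N ::= num num | op; M ::= num num | M num M | op M | op | op S | num S M | num N

Unit pairs: M ⇒* {N, S}; S ⇒* {M, N}.
For every A with A ⇒* B via unit rules, add B's non-unit alternatives to A; then delete every rule of the form X → Y.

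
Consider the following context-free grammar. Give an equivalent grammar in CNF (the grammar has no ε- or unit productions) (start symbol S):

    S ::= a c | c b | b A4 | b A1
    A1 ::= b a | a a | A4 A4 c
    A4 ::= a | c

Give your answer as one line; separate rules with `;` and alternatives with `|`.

Introduce a nonterminal for each terminal appearing in a rule of length ≥ 2: X1 → a, X2 → c, X3 → b.
Binarize each right-hand side of length ≥ 3 by chaining fresh nonterminals (Y1, Y2, …): affected rules were A1 → A4 A4 X2.

S ::= X1 X2 | X2 X3 | X3 A4 | X3 A1; A1 ::= X3 X1 | X1 X1 | A4 Y1; A4 ::= a | c; X1 ::= a; X2 ::= c; X3 ::= b; Y1 ::= A4 X2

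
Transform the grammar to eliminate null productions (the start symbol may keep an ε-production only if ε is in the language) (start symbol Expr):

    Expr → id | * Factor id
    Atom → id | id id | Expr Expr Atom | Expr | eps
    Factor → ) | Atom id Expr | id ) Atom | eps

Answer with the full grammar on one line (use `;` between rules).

Nullable set = {Atom, Factor}.
ε ∉ L(G), so no ε-production is kept.
Expand every rule over subsets of its nullable positions: Expr → * Factor id gives * Factor id | * id. Atom → Expr Expr Atom gives Expr Expr Atom | Expr Expr. Factor → Atom id Expr gives Atom id Expr | id Expr. Factor → id ) Atom gives id ) Atom | id ).

Expr → id | * Factor id | * id; Atom → id | id id | Expr Expr Atom | Expr Expr | Expr; Factor → ) | Atom id Expr | id Expr | id ) Atom | id )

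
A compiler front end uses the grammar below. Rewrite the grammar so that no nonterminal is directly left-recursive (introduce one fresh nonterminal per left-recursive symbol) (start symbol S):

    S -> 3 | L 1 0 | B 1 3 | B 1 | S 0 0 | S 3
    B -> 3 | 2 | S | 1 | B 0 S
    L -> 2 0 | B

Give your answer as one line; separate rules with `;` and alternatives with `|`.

Left recursion appears on S, B.
For S: α = {0 0, 3}, β = {3, L 1 0, B 1 3, B 1}. Rewrite as S → β S' and S' → α S' | ε.
For B: α = {0 S}, β = {3, 2, S, 1}. Rewrite as B → β B' and B' → α B' | ε.

S -> 3 S' | L 1 0 S' | B 1 3 S' | B 1 S'; B -> 3 B' | 2 B' | S B' | 1 B'; L -> 2 0 | B; S' -> 0 0 S' | 3 S' | ε; B' -> 0 S B' | ε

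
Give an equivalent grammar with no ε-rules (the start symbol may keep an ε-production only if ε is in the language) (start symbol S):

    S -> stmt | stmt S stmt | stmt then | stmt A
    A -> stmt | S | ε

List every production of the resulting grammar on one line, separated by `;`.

The nullable symbols are {A}.
ε ∉ L(G), so no ε-production is kept.

S -> stmt | stmt S stmt | stmt then | stmt A; A -> stmt | S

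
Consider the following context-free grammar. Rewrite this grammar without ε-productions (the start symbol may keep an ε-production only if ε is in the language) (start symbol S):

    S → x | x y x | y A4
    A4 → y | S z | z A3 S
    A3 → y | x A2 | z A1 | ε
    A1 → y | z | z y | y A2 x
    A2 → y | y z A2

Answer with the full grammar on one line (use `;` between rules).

S → x | x y x | y A4; A4 → y | S z | z A3 S | z S; A3 → y | x A2 | z A1; A1 → y | z | z y | y A2 x; A2 → y | y z A2

Nullable set = {A3}.
ε ∉ L(G), so no ε-production is kept.
Expand every rule over subsets of its nullable positions: A4 → z A3 S gives z A3 S | z S.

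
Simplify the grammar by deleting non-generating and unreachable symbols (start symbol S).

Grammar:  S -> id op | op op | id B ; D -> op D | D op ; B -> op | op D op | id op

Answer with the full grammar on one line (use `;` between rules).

S -> id op | op op | id B; B -> op | id op

Generating nonterminals: {B, S}.
Reachable from S after that: {B, S}.
Removed useless symbols: {D} and every production mentioning them.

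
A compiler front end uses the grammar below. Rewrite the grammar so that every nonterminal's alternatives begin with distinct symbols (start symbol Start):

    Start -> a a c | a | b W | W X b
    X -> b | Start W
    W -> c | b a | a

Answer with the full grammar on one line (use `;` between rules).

Start has alternatives sharing prefix 'a': factor to Start → a Start1 with Start1 → a c | ε.

Start -> b W | W X b | a Start1; X -> b | Start W; W -> c | b a | a; Start1 -> a c | epsilon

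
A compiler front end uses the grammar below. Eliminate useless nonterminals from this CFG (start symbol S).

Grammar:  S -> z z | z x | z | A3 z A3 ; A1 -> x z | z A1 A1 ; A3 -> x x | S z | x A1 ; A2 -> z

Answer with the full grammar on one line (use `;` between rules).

S -> z z | z x | z | A3 z A3; A1 -> x z | z A1 A1; A3 -> x x | S z | x A1

Generating nonterminals: {A1, A2, A3, S}.
Reachable from S after that: {A1, A3, S}.
Removed useless symbols: {A2} and every production mentioning them.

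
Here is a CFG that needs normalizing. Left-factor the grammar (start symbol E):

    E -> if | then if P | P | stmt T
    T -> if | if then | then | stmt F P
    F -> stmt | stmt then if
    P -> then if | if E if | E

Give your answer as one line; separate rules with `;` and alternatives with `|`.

T has alternatives sharing prefix 'if': factor to T → if T' with T' → ε | then.
F has alternatives sharing prefix 'stmt': factor to F → stmt F' with F' → ε | then if.

E -> if | then if P | P | stmt T; T -> then | stmt F P | if T'; F -> stmt F'; P -> then if | if E if | E; T' -> ε | then; F' -> ε | then if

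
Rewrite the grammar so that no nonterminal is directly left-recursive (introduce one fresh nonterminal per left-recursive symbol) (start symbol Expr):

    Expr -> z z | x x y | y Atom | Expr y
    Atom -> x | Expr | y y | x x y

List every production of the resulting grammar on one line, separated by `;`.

Left recursion appears on Expr.
For Expr: α = {y}, β = {z z, x x y, y Atom}. Rewrite as Expr → β Expr1 and Expr1 → α Expr1 | ε.

Expr -> z z Expr1 | x x y Expr1 | y Atom Expr1; Atom -> x | Expr | y y | x x y; Expr1 -> y Expr1 | ε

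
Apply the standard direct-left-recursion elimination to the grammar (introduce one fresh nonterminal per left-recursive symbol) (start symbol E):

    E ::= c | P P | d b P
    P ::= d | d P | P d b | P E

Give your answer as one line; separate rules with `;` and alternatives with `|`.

E ::= c | P P | d b P; P ::= d P' | d P P'; P' ::= d b P' | E P' | ε

P is directly left-recursive.
For P: α = {d b, E}, β = {d, d P}. Rewrite as P → β P' and P' → α P' | ε.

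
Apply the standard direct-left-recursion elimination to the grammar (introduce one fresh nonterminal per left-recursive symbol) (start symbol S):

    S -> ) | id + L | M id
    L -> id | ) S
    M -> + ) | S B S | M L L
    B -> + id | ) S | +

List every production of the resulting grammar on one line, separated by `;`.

Left recursion appears on M.
For M: α = {L L}, β = {+ ), S B S}. Rewrite as M → β M' and M' → α M' | ε.

S -> ) | id + L | M id; L -> id | ) S; M -> + ) M' | S B S M'; B -> + id | ) S | +; M' -> L L M' | epsilon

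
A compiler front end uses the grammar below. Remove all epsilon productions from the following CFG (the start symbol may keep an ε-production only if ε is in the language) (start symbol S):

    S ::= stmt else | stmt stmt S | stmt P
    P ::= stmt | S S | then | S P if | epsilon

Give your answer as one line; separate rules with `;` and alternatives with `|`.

S ::= stmt else | stmt stmt S | stmt P | stmt; P ::= stmt | S S | then | S P if | S if

The nullable symbols are {P}.
ε ∉ L(G), so no ε-production is kept.
For each production, add variants omitting each subset of nullable occurrences: S → stmt P gives stmt P | stmt. P → S P if gives S P if | S if.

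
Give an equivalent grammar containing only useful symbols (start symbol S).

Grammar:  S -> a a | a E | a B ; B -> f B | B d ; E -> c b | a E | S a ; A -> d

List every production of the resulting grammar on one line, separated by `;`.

S -> a a | a E; E -> c b | a E | S a

Generating nonterminals: {A, E, S}.
Reachable from S after that: {E, S}.
Removed useless symbols: {A, B} and every production mentioning them.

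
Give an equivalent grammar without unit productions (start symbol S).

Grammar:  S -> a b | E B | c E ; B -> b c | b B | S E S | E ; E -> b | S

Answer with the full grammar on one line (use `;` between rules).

Unit pairs: B ⇒* {E, S}; E ⇒* {S}.
Replace each nonterminal's rules with the union of the non-unit rules of every nonterminal it unit-derives.

S -> a b | E B | c E; B -> b c | b B | S E S | b | a b | E B | c E; E -> b | a b | E B | c E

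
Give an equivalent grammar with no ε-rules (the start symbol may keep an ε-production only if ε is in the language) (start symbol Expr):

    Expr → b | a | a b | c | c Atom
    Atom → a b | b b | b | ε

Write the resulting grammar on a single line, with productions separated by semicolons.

Expr → b | a | a b | c | c Atom; Atom → a b | b b | b

Nullable set = {Atom}.
ε ∉ L(G), so no ε-production is kept.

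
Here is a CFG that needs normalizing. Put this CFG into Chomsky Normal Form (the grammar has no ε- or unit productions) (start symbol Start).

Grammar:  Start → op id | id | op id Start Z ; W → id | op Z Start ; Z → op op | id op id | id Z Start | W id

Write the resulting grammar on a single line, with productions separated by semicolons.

Introduce a nonterminal for each terminal appearing in a rule of length ≥ 2: X1 → op, X2 → id.
Binarize each right-hand side of length ≥ 3 by chaining fresh nonterminals (Y1, Y2, …): affected rules were Start → X1 X2 Start Z; W → X1 Z Start; Z → X2 X1 X2; Z → X2 Z Start.

Start → X1 X2 | id | X1 Y1; W → id | X1 Y3; Z → X1 X1 | X2 Y4 | X2 Y5 | W X2; X1 → op; X2 → id; Y1 → X2 Y2; Y2 → Start Z; Y3 → Z Start; Y4 → X1 X2; Y5 → Z Start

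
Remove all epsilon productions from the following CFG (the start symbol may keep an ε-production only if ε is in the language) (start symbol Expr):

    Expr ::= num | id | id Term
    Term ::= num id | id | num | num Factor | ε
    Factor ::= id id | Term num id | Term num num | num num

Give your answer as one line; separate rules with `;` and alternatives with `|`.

Nullable set = {Term}.
ε ∉ L(G), so no ε-production is kept.
For each production, add variants omitting each subset of nullable occurrences: Factor → Term num id gives Term num id | num id. Factor → Term num num gives Term num num | num num.

Expr ::= num | id | id Term; Term ::= num id | id | num | num Factor; Factor ::= id id | Term num id | num id | Term num num | num num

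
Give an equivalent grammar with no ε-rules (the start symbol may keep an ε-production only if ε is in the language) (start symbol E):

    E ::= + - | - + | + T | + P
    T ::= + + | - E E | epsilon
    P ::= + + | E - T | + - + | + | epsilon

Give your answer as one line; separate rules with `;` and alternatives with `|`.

Nullable set = {P, T}.
ε ∉ L(G), so no ε-production is kept.
Expand every rule over subsets of its nullable positions: E → + T gives + T | +. P → E - T gives E - T | E -.

E ::= + - | - + | + T | + | + P; T ::= + + | - E E; P ::= + + | E - T | E - | + - + | +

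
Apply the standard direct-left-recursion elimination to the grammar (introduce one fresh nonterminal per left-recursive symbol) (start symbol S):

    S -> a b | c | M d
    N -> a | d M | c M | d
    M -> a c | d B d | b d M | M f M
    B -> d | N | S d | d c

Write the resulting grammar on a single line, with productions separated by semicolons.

S -> a b | c | M d; N -> a | d M | c M | d; M -> a c M' | d B d M' | b d M M'; B -> d | N | S d | d c; M' -> f M M' | ε

M is directly left-recursive.
For M: α = {f M}, β = {a c, d B d, b d M}. Rewrite as M → β M' and M' → α M' | ε.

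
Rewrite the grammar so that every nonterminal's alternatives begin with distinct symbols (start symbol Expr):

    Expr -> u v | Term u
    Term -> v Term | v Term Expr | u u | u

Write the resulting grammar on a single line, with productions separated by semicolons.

Expr -> u v | Term u; Term -> v Term Term1 | u Term2; Term1 -> ε | Expr; Term2 -> u | ε

Term has alternatives sharing prefix 'v Term': factor to Term → v Term Term1 with Term1 → ε | Expr.
Term has alternatives sharing prefix 'u': factor to Term → u Term2 with Term2 → u | ε.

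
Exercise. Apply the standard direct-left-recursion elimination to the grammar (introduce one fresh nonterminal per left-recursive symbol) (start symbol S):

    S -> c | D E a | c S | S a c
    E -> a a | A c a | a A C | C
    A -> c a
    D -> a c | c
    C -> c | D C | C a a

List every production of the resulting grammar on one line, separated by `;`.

S, C are directly left-recursive.
For S: α = {a c}, β = {c, D E a, c S}. Rewrite as S → β S' and S' → α S' | ε.
For C: α = {a a}, β = {c, D C}. Rewrite as C → β C' and C' → α C' | ε.

S -> c S' | D E a S' | c S S'; E -> a a | A c a | a A C | C; A -> c a; D -> a c | c; C -> c C' | D C C'; S' -> a c S' | epsilon; C' -> a a C' | epsilon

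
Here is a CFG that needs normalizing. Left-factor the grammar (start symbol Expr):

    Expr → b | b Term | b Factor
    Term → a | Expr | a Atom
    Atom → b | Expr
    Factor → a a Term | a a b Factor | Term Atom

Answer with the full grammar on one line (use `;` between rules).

Expr → b Expr1; Term → Expr | a Term1; Atom → b | Expr; Factor → Term Atom | a a Factor1; Expr1 → ε | Term | Factor; Term1 → ε | Atom; Factor1 → Term | b Factor

Expr has alternatives sharing prefix 'b': factor to Expr → b Expr1 with Expr1 → ε | Term | Factor.
Term has alternatives sharing prefix 'a': factor to Term → a Term1 with Term1 → ε | Atom.
Factor has alternatives sharing prefix 'a a': factor to Factor → a a Factor1 with Factor1 → Term | b Factor.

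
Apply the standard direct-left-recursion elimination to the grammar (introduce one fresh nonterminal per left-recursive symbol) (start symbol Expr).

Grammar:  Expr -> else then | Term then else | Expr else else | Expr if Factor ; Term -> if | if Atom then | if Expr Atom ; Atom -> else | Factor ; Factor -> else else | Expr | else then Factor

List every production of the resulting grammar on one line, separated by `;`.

Expr -> else then Expr1 | Term then else Expr1; Term -> if | if Atom then | if Expr Atom; Atom -> else | Factor; Factor -> else else | Expr | else then Factor; Expr1 -> else else Expr1 | if Factor Expr1 | ε

Left recursion appears on Expr.
For Expr: α = {else else, if Factor}, β = {else then, Term then else}. Rewrite as Expr → β Expr1 and Expr1 → α Expr1 | ε.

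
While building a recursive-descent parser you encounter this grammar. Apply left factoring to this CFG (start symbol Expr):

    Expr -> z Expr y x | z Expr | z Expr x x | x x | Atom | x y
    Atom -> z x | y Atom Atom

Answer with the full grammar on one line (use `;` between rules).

Expr -> Atom | z Expr Expr1 | x Expr2; Atom -> z x | y Atom Atom; Expr1 -> y x | ε | x x; Expr2 -> x | y

Expr has alternatives sharing prefix 'z Expr': factor to Expr → z Expr Expr1 with Expr1 → y x | ε | x x.
Expr has alternatives sharing prefix 'x': factor to Expr → x Expr2 with Expr2 → x | y.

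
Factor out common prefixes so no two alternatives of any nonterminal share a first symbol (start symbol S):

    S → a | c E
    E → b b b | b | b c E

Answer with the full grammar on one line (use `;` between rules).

S → a | c E; E → b E'; E' → b b | ε | c E

E has alternatives sharing prefix 'b': factor to E → b E' with E' → b b | ε | c E.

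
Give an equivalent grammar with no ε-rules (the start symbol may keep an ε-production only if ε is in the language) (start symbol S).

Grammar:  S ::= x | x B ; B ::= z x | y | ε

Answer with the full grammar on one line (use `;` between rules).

S ::= x | x B; B ::= z x | y

Nullable set = {B}.
ε ∉ L(G), so no ε-production is kept.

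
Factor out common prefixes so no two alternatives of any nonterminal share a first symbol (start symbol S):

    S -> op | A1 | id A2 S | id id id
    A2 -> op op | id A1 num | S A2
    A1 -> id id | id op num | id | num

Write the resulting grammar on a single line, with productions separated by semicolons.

S has alternatives sharing prefix 'id': factor to S → id S' with S' → A2 S | id id.
A1 has alternatives sharing prefix 'id': factor to A1 → id A1' with A1' → id | op num | ε.

S -> op | A1 | id S'; A2 -> op op | id A1 num | S A2; A1 -> num | id A1'; S' -> A2 S | id id; A1' -> id | op num | eps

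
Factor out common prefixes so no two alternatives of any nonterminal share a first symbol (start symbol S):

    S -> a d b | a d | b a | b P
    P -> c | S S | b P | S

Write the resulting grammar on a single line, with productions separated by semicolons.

S -> a d S' | b S''; P -> c | b P | S P'; S' -> b | ε; S'' -> a | P; P' -> S | ε

S has alternatives sharing prefix 'a d': factor to S → a d S' with S' → b | ε.
S has alternatives sharing prefix 'b': factor to S → b S'' with S'' → a | P.
P has alternatives sharing prefix 'S': factor to P → S P' with P' → S | ε.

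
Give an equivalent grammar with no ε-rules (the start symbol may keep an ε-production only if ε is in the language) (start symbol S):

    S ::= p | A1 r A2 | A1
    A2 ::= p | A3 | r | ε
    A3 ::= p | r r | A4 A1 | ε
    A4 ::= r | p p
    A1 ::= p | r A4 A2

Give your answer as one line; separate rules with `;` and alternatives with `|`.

Nullable nonterminals: {A2, A3}.
ε ∉ L(G), so no ε-production is kept.
Add the nullable-subset variants: S → A1 r A2 gives A1 r A2 | A1 r. A1 → r A4 A2 gives r A4 A2 | r A4.

S ::= p | A1 r A2 | A1 r | A1; A2 ::= p | A3 | r; A3 ::= p | r r | A4 A1; A4 ::= r | p p; A1 ::= p | r A4 A2 | r A4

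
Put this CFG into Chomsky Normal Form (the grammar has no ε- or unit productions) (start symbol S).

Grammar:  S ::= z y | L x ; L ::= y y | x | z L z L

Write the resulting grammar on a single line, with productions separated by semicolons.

S ::= X1 X2 | L X3; L ::= X2 X2 | x | X1 Y1; X1 ::= z; X2 ::= y; X3 ::= x; Y1 ::= L Y2; Y2 ::= X1 L

Introduce a nonterminal for each terminal appearing in a rule of length ≥ 2: X1 → z, X2 → y, X3 → x.
Binarize each right-hand side of length ≥ 3 by chaining fresh nonterminals (Y1, Y2, …): affected rules were L → X1 L X1 L.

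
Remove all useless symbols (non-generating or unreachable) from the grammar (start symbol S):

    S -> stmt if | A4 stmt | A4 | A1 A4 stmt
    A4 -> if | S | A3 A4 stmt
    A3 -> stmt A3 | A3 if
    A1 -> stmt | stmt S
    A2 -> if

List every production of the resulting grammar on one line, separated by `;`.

S -> stmt if | A4 stmt | A4 | A1 A4 stmt; A4 -> if | S; A1 -> stmt | stmt S

Generating nonterminals: {A1, A2, A4, S}.
Reachable from S after that: {A1, A4, S}.
Removed useless symbols: {A2, A3} and every production mentioning them.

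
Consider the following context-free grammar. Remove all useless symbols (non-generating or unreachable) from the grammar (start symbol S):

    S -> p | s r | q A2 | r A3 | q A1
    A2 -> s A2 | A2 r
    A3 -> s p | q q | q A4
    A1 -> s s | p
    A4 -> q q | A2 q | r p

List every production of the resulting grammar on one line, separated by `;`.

S -> p | s r | r A3 | q A1; A3 -> s p | q q | q A4; A1 -> s s | p; A4 -> q q | r p

Generating nonterminals: {A1, A3, A4, S}.
Reachable from S after that: {A1, A3, A4, S}.
Removed useless symbols: {A2} and every production mentioning them.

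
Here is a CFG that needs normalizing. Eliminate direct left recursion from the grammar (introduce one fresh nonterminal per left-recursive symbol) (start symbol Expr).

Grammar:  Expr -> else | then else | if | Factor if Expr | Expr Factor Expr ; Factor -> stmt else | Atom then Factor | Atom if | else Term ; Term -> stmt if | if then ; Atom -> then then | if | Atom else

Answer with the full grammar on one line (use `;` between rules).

Expr -> else Expr1 | then else Expr1 | if Expr1 | Factor if Expr Expr1; Factor -> stmt else | Atom then Factor | Atom if | else Term; Term -> stmt if | if then; Atom -> then then Atom1 | if Atom1; Expr1 -> Factor Expr Expr1 | epsilon; Atom1 -> else Atom1 | epsilon

Left recursion appears on Expr, Atom.
For Expr: α = {Factor Expr}, β = {else, then else, if, Factor if Expr}. Rewrite as Expr → β Expr1 and Expr1 → α Expr1 | ε.
For Atom: α = {else}, β = {then then, if}. Rewrite as Atom → β Atom1 and Atom1 → α Atom1 | ε.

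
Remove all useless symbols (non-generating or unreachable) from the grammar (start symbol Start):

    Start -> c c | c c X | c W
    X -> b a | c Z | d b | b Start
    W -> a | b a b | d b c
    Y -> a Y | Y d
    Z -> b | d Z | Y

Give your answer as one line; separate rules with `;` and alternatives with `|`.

Generating nonterminals: {Start, W, X, Z}.
Reachable from Start after that: {Start, W, X, Z}.
Removed useless symbols: {Y} and every production mentioning them.

Start -> c c | c c X | c W; X -> b a | c Z | d b | b Start; W -> a | b a b | d b c; Z -> b | d Z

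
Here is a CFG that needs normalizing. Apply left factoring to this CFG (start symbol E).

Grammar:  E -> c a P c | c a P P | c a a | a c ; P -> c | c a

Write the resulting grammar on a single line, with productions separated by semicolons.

E has alternatives sharing prefix 'c a': factor to E → c a E' with E' → P c | P P | a.
P has alternatives sharing prefix 'c': factor to P → c P' with P' → ε | a.
E' has alternatives sharing prefix 'P': factor to E' → P E'' with E'' → c | P.

E -> a c | c a E'; P -> c P'; E' -> a | P E''; P' -> ε | a; E'' -> c | P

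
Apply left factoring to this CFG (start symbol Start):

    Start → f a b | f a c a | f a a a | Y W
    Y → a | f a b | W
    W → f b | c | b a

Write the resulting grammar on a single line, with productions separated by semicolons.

Start has alternatives sharing prefix 'f a': factor to Start → f a Start1 with Start1 → b | c a | a a.

Start → Y W | f a Start1; Y → a | f a b | W; W → f b | c | b a; Start1 → b | c a | a a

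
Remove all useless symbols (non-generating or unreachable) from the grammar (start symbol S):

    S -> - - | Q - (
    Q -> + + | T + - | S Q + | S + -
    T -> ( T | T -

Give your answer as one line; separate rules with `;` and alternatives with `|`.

S -> - - | Q - (; Q -> + + | S Q + | S + -

Generating nonterminals: {Q, S}.
Reachable from S after that: {Q, S}.
Removed useless symbols: {T} and every production mentioning them.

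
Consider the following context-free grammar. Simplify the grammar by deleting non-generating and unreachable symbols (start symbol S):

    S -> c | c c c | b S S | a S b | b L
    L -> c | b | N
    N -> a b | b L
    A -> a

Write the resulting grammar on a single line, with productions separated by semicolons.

S -> c | c c c | b S S | a S b | b L; L -> c | b | N; N -> a b | b L

Generating nonterminals: {A, L, N, S}.
Reachable from S after that: {L, N, S}.
Removed useless symbols: {A} and every production mentioning them.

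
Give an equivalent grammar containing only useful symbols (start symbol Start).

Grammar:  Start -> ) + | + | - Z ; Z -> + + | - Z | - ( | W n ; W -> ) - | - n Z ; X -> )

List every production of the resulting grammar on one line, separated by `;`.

Start -> ) + | + | - Z; Z -> + + | - Z | - ( | W n; W -> ) - | - n Z

Generating nonterminals: {Start, W, X, Z}.
Reachable from Start after that: {Start, W, Z}.
Removed useless symbols: {X} and every production mentioning them.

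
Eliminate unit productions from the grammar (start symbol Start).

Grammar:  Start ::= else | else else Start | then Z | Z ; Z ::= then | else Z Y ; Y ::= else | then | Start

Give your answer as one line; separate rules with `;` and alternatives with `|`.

Start ::= then | else Z Y | else | else else Start | then Z; Z ::= then | else Z Y; Y ::= then | else Z Y | else | else else Start | then Z

Unit pairs: Start ⇒* {Z}; Y ⇒* {Start, Z}.
For every A with A ⇒* B via unit rules, add B's non-unit alternatives to A; then delete every rule of the form X → Y.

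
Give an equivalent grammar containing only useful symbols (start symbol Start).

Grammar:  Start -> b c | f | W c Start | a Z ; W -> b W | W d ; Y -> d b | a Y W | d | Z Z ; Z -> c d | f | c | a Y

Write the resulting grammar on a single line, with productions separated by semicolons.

Generating nonterminals: {Start, Y, Z}.
Reachable from Start after that: {Start, Y, Z}.
Removed useless symbols: {W} and every production mentioning them.

Start -> b c | f | a Z; Y -> d b | d | Z Z; Z -> c d | f | c | a Y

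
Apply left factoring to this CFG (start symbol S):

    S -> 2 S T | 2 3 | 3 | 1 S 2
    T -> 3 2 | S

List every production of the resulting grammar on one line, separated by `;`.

S -> 3 | 1 S 2 | 2 S'; T -> 3 2 | S; S' -> S T | 3

S has alternatives sharing prefix '2': factor to S → 2 S' with S' → S T | 3.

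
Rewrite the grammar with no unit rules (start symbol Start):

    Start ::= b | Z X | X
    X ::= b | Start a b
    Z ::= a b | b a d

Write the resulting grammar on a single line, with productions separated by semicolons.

Unit pairs: Start ⇒* {X}.
For every A with A ⇒* B via unit rules, add B's non-unit alternatives to A; then delete every rule of the form X → Y.

Start ::= b | Z X | Start a b; X ::= b | Start a b; Z ::= a b | b a d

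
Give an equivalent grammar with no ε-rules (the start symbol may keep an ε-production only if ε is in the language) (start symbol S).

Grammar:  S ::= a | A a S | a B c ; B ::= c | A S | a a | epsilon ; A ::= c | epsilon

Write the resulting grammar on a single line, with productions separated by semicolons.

The nullable symbols are {A, B}.
ε ∉ L(G), so no ε-production is kept.
For each production, add variants omitting each subset of nullable occurrences: S → A a S gives A a S | a S. S → a B c gives a B c | a c. B → A S gives A S | S.

S ::= a | A a S | a S | a B c | a c; B ::= c | A S | S | a a; A ::= c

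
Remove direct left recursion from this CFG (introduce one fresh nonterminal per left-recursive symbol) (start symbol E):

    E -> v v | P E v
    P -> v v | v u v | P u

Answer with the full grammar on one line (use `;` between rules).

Directly left-recursive nonterminal: P.
For P: α = {u}, β = {v v, v u v}. Rewrite as P → β P' and P' → α P' | ε.

E -> v v | P E v; P -> v v P' | v u v P'; P' -> u P' | ε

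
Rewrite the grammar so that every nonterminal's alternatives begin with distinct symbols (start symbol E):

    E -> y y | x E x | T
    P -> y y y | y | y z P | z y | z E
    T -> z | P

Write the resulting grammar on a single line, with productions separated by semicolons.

E -> y y | x E x | T; P -> y P' | z P''; T -> z | P; P' -> y y | ε | z P; P'' -> y | E

P has alternatives sharing prefix 'y': factor to P → y P' with P' → y y | ε | z P.
P has alternatives sharing prefix 'z': factor to P → z P'' with P'' → y | E.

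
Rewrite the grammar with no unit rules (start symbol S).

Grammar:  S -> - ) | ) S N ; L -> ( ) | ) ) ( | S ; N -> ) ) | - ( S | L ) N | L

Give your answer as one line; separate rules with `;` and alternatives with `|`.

Unit pairs: L ⇒* {S}; N ⇒* {L, S}.
For each unit pair (A, B), copy every non-unit production of B to A, then drop all unit productions.

S -> - ) | ) S N; L -> ( ) | ) ) ( | - ) | ) S N; N -> ( ) | ) ) ( | - ) | ) S N | ) ) | - ( S | L ) N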